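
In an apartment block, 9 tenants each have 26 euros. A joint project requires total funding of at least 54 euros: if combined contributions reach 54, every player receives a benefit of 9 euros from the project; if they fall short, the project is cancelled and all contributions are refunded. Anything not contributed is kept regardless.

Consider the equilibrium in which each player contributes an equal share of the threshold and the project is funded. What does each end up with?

29 euros

Equal share of the threshold: 54/9 = 6.
At this profile no one gains by cutting their contribution: any cut drops the total below 54, the project is cancelled, contributions are refunded, and the deviator ends with 26, which is less than 26 − 6 + 9 = 29. Contributing more than 6 just wastes the excess. So contributing exactly 6 is a best response.
Each player's payoff: 26 − 6 + 9 = 29.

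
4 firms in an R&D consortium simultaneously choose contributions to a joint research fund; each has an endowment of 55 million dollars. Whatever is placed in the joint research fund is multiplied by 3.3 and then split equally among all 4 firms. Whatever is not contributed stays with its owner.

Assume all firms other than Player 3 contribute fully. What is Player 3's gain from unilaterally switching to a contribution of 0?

9.63 million dollars

Switching from a contribution of 55 to 0 lets Player 3 keep an extra 55 million dollars, but lowers the joint research fund by 55, which costs Player 3 their own share of that drop: 3.3/4 × 55 = 45.37.
Net gain = 55 − 45.37 = 9.63. The private return per contributed unit (0.8250) is below 1, so free-riding is indeed the best response regardless of what the others do.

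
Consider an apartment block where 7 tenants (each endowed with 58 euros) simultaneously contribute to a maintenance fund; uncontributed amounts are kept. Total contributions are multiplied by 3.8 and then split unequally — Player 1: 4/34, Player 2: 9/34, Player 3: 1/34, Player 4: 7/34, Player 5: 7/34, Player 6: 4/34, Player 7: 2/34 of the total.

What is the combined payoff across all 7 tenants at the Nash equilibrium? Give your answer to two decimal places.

A player with share s gets back 3.8·s per unit contributed, so full contribution is dominant for anyone with s > 1/3.8 = 0.2632 and zero contribution is dominant for anyone below.
Only Player 2 (9/34) clears that bar, contributing 58; the remaining 6 contribute 0. Total contributed: 58.
The maintenance fund pays out 3.8 × 58 = 220.40 in total (split across the unequal shares, but the aggregate is all that matters for the group sum).
The 6 free-riders keep 58 each, adding 348. Group total = 348 + 220.40 = 568.40.

568.40 euros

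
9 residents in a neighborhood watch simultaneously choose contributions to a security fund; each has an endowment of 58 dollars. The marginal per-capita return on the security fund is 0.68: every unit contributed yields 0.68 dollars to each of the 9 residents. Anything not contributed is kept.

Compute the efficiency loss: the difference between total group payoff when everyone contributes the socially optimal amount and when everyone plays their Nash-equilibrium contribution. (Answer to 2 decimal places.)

2672.64 dollars

The private return per contributed unit is 0.68 < 1, so contributing 0 is dominant for every player. At the Nash equilibrium everyone keeps their 58, and the group total is 9 × 58 = 522.
Each contributed unit returns 6.120 to the group as a whole (0.68 to each of 9 players), which exceeds 1, so the social optimum is full contribution: group total = 6.120 × 522 = 3194.64.
Efficiency loss = 3194.64 − 522 = 2672.64.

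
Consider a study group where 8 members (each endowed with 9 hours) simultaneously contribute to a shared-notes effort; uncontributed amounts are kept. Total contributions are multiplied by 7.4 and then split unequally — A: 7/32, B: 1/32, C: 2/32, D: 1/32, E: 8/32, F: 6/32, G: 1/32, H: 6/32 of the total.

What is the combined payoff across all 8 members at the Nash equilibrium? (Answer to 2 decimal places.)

302.40 hours

A player with share s gets back 7.4·s per unit contributed, so full contribution is dominant for anyone with s > 1/7.4 = 0.1351 and zero contribution is dominant for anyone below.
The shares above 0.1351 belong to A, E, F and H, contributing 9 each; the remaining 4 contribute 0. Total contributed: 36.
The shared-notes effort pays out 7.4 × 36 = 266.40 in total (split across the unequal shares, but the aggregate is all that matters for the group sum).
The 4 free-riders keep 9 each, adding 36. Group total = 36 + 266.40 = 302.40.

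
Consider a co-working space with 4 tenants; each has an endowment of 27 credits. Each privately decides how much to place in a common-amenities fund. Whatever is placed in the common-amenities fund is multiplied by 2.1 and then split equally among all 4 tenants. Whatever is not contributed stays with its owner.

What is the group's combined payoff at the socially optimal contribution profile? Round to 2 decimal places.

Each contributed unit returns 2.100 to the group as a whole (0.5250 to each of 4 players), which exceeds 1, so the social optimum is full contribution: group total = 2.100 × 108 = 226.80.

226.80 credits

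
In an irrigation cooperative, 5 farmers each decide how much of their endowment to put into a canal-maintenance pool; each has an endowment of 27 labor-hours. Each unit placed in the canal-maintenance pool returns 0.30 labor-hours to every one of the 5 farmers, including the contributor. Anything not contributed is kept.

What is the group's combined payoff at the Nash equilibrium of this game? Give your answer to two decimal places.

The private return per contributed unit is 0.30 < 1, so contributing 0 is dominant for every player. At the Nash equilibrium everyone keeps their 27, and the group total is 5 × 27 = 135.

135.00 labor-hours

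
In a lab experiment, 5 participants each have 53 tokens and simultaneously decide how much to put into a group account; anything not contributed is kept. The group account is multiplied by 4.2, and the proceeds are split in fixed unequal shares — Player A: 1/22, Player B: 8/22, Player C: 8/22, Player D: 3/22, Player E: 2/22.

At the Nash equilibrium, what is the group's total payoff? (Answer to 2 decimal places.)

A player with share s gets back 4.2·s per unit contributed, so full contribution is dominant for anyone with s > 1/4.2 = 0.2381 and zero contribution is dominant for anyone below.
The shares above 0.2381 belong to Player B and Player C, contributing 53 each; the remaining 3 contribute 0. Total contributed: 106.
The group account pays out 4.2 × 106 = 445.20 in total (split across the unequal shares, but the aggregate is all that matters for the group sum).
The 3 free-riders keep 53 each, adding 159. Group total = 159 + 445.20 = 604.20.

604.20 tokens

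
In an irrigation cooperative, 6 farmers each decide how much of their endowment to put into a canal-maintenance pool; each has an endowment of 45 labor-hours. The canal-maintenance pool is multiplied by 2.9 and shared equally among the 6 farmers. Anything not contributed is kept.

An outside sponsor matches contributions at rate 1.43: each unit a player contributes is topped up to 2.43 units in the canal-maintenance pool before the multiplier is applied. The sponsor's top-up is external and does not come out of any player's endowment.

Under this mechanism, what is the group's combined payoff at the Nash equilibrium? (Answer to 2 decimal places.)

1902.69 labor-hours

With the mechanism, a contributed unit returns 2.9 × 2.43 / 6 = 1.1745 per unit of net cost to the contributor — now above 1 — so contributing fully is weakly dominant for every player.
So the Nash equilibrium is full contribution by all 6; the group earns 2.9 × 2.43 × 270 = 1902.69.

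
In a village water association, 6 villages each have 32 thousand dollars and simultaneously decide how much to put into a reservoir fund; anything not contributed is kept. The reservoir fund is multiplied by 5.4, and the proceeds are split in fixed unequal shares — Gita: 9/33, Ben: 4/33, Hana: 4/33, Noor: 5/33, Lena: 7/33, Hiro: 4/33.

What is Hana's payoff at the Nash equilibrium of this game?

Each unit j contributes comes back to j as 5.4 × (j's share), so j prefers to contribute only if that share exceeds 1/5.4 = 0.1852; otherwise keeping the unit dominates.
Gita and Lena are above the threshold, contributing 32 each; the remaining 4 contribute 0. Total contributed: 64.
Hana keeps 32 and receives 5.4 × 64 × 4/33 = 41.89 from the reservoir fund, for a payoff of 73.89.

73.89 thousand dollars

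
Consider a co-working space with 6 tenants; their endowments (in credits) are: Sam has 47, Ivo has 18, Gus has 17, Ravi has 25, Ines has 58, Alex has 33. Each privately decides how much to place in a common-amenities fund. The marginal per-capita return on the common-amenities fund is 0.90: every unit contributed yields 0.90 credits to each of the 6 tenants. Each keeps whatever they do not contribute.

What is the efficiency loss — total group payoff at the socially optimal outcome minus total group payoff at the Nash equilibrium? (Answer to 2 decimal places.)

871.20 credits

The private return per contributed unit is 0.90 < 1 for everyone, so the Nash equilibrium is zero contribution and the group total is Σ E_j = 47 + 18 + 17 + 25 + 58 + 33 = 198.
Each contributed unit returns 5.400 to the group, so the social optimum is full contribution by everyone: group total = 5.400 × 198 = 1069.20.
Efficiency loss = (5.400 − 1) × 198 = 871.20.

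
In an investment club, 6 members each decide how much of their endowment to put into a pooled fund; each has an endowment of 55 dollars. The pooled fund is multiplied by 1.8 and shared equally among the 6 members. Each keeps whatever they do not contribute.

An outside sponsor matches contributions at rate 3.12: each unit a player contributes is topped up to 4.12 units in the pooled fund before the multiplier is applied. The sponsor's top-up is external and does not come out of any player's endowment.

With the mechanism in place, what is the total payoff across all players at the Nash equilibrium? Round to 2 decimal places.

2447.28 dollars

The effective private return per unit is now 1.8 × 4.12 / 6 = 1.2360 > 1, so every player's dominant strategy flips to full contribution.
At the Nash equilibrium everyone contributes 55. Group total payoff = 1.8 × 4.12 × 330 = 2447.28.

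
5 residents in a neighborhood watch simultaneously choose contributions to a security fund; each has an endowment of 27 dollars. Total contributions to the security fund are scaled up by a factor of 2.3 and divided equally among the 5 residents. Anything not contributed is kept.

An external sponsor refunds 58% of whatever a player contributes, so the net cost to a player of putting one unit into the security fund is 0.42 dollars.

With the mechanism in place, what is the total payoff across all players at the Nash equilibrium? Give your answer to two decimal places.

388.80 dollars

With the mechanism, a contributed unit returns (2.3/5) / 0.42 = 1.0952 per unit of net cost to the contributor — now above 1 — so contributing fully is weakly dominant for every player.
So the Nash equilibrium is full contribution by all 5; the group earns 5 × (27 × 0.58 + 2.3 × 27) = 388.80.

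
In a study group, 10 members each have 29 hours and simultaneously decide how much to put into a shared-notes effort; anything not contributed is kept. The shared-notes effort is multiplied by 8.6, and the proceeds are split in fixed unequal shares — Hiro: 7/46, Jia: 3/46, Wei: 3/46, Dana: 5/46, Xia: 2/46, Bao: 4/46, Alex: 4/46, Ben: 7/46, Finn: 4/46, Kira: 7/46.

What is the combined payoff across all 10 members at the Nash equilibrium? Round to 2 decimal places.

For player j, contributing a unit is worthwhile iff 8.6 × (j's share) ≥ 1, i.e. iff j's share is at least 0.1163.
Hiro, Ben and Kira are above the threshold, contributing 29 each; the remaining 7 contribute 0. Total contributed: 87.
The shared-notes effort pays out 8.6 × 87 = 748.20 in total (split across the unequal shares, but the aggregate is all that matters for the group sum).
The 7 free-riders keep 29 each, adding 203. Group total = 203 + 748.20 = 951.20.

951.20 hours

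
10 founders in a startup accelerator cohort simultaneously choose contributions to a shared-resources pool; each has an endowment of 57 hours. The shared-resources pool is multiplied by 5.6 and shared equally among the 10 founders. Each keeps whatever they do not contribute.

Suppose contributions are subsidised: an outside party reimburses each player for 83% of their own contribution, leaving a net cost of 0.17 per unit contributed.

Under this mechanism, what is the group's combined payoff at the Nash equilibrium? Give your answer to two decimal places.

3665.10 hours

Under the mechanism each unit contributed yields (5.6/10) / 0.17 = 3.2941 back to its contributor per unit of net cost, which exceeds 1, making full contribution the dominant choice for everyone.
So the Nash equilibrium is full contribution by all 10; the group earns 10 × (57 × 0.83 + 5.6 × 57) = 3665.10.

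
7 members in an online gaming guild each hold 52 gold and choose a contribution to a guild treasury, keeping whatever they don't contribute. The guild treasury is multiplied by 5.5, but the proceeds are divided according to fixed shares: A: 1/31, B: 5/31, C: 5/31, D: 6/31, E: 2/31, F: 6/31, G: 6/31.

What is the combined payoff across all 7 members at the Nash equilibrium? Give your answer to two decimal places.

A player with share s gets back 5.5·s per unit contributed, so full contribution is dominant for anyone with s > 1/5.5 = 0.1818 and zero contribution is dominant for anyone below.
The shares above 0.1818 belong to D, F and G, contributing 52 each; the remaining 4 contribute 0. Total contributed: 156.
The guild treasury pays out 5.5 × 156 = 858.00 in total (split across the unequal shares, but the aggregate is all that matters for the group sum).
The 4 free-riders keep 52 each, adding 208. Group total = 208 + 858.00 = 1066.00.

1066.00 gold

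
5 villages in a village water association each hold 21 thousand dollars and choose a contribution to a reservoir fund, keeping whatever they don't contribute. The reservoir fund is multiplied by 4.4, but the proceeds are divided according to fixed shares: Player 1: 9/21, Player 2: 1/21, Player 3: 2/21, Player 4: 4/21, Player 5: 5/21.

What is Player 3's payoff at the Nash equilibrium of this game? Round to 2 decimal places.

38.60 thousand dollars

For player j, contributing a unit is worthwhile iff 4.4 × (j's share) ≥ 1, i.e. iff j's share is at least 0.2273.
Player 1 and Player 5 are above the threshold, contributing 21 each; the remaining 3 contribute 0. Total contributed: 42.
Player 3 keeps 21 and receives 4.4 × 42 × 2/21 = 17.60 from the reservoir fund, for a payoff of 38.60.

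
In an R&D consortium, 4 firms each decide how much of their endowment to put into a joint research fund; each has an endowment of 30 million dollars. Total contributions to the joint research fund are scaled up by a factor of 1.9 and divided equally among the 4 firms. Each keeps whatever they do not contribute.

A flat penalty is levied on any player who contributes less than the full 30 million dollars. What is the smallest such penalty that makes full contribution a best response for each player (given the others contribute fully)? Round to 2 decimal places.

15.75 million dollars

Given the others contribute fully, the best deviation is to contribute 0 (any partial contribution still incurs the fine and gives up units whose private return 0.4750 is below 1).
Deviating from 30 to 0 saves 30 million dollars but forfeits the deviator's share of the drop in the joint research fund: 1.9/4 × 30 = 14.25.
So the deviation gain is 30 − 14.25 = 15.75, and the fine must be at least 15.75 million dollars to wipe it out.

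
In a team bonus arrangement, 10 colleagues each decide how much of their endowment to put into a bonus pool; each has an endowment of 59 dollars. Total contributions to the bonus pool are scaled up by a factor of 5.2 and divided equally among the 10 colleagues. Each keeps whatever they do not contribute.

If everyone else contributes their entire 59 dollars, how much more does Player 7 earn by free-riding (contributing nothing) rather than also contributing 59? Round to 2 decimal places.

Switching from a contribution of 59 to 0 lets Player 7 keep an extra 59 dollars, but lowers the bonus pool by 59, which costs Player 7 their own share of that drop: 5.2/10 × 59 = 30.68.
Net gain = 59 − 30.68 = 28.32. The private return per contributed unit (0.5200) is below 1, so free-riding is indeed the best response regardless of what the others do.

28.32 dollars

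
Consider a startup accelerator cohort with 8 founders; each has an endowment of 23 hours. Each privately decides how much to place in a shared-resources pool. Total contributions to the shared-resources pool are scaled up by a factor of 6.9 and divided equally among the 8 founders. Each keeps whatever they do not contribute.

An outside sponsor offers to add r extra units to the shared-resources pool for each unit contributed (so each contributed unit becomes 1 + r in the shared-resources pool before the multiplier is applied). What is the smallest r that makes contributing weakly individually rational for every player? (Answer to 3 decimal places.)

With matching at rate r, one contributed unit becomes (1 + r) in the shared-resources pool and returns 6.9 × (1 + r) / 8 to the contributor.
Setting this equal to 1: 1 + r = 8/6.9 = 1.1594.
So the minimum matching rate is r = 1.1594 − 1 = 0.159.

0.159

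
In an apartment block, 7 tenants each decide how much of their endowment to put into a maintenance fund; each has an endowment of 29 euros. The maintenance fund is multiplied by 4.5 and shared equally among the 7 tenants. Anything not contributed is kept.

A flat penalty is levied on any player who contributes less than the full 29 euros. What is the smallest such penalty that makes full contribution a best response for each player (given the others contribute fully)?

10.36 euros

Given the others contribute fully, the best deviation is to contribute 0 (any partial contribution still incurs the fine and gives up units whose private return 0.6429 is below 1).
Deviating from 29 to 0 saves 29 euros but forfeits the deviator's share of the drop in the maintenance fund: 4.5/7 × 29 = 18.64.
So the deviation gain is 29 − 18.64 = 10.36, and the fine must be at least 10.36 euros to wipe it out.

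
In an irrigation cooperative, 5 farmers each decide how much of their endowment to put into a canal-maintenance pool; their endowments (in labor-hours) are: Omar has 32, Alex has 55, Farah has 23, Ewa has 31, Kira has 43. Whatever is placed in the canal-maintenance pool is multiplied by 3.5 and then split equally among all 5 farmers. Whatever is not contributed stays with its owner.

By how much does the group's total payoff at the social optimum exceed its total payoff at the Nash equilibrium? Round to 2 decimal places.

The private return per contributed unit is 3.5/5 = 0.7000 < 1 for every player regardless of endowment, so the Nash equilibrium is zero contribution and the group total is Σ E_j = 32 + 55 + 23 + 31 + 43 = 184.
Each contributed unit returns 3.500 to the group, so the social optimum is full contribution by everyone: group total = 3.500 × 184 = 644.00.
Efficiency loss = (3.500 − 1) × 184 = 460.00.

460.00 labor-hours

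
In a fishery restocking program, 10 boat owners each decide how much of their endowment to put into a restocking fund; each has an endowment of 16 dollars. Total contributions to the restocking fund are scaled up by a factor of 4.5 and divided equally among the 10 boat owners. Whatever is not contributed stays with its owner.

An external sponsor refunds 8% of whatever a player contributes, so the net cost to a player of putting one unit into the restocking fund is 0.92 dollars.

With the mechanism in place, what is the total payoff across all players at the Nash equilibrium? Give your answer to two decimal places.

160.00 dollars

Even with the mechanism, each unit contributed returns only (4.5/10) / 0.92 = 0.4891 per unit of net cost, so contributing nothing is still dominant.
At the Nash equilibrium no one contributes; group total payoff = 10 × 16 = 160.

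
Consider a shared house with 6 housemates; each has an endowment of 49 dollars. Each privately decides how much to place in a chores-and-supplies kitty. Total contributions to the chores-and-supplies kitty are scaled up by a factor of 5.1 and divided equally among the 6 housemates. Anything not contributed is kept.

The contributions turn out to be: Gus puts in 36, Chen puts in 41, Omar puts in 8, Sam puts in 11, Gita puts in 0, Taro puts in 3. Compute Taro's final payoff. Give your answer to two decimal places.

130.15 dollars

Total contributed: 36 + 41 + 8 + 11 + 0 + 3 = 99.
Each receives 5.1 × 99 / 6 = 84.15 from the chores-and-supplies kitty.
Taro keeps 49 − 3 = 46, so Taro's payoff is 46 + 84.15 = 130.15.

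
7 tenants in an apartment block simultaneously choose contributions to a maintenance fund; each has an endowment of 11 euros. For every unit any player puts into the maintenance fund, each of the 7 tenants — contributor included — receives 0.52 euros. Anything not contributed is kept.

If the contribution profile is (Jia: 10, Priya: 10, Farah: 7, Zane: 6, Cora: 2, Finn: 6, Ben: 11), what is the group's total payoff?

Total contributed: 10 + 10 + 7 + 6 + 2 + 6 + 11 = 52; total kept: 7 × 11 − 52 = 25.
The maintenance fund pays out 0.52 × 7 × 52 = 189.28 in aggregate.
Group total = 25 + 189.28 = 214.28.

214.28 euros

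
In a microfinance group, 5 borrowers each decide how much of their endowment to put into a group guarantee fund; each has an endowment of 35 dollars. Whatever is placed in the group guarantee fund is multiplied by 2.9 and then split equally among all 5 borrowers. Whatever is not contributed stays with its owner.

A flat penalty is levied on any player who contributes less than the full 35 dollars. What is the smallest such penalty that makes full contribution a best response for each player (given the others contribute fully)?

14.70 dollars

Given the others contribute fully, the best deviation is to contribute 0 (any partial contribution still incurs the fine and gives up units whose private return 0.5800 is below 1).
Deviating from 35 to 0 saves 35 dollars but forfeits the deviator's share of the drop in the group guarantee fund: 2.9/5 × 35 = 20.30.
So the deviation gain is 35 − 20.30 = 14.70, and the fine must be at least 14.70 dollars to wipe it out.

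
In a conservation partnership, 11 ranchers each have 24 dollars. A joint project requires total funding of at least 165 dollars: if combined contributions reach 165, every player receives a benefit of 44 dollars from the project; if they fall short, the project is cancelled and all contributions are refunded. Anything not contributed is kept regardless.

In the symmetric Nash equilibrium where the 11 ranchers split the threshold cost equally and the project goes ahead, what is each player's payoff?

Equal share of the threshold: 165/11 = 15.
At this profile no one gains by cutting their contribution: any cut drops the total below 165, the project is cancelled, contributions are refunded, and the deviator ends with 24, which is less than 24 − 15 + 44 = 53. Contributing more than 15 just wastes the excess. So contributing exactly 15 is a best response.
Each player's payoff: 24 − 15 + 44 = 53.

53 dollars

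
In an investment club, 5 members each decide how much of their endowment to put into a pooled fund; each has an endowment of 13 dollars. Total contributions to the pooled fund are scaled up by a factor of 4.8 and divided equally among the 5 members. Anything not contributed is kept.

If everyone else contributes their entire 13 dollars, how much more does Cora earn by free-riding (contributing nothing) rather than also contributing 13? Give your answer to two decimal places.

Switching from a contribution of 13 to 0 lets Cora keep an extra 13 dollars, but lowers the pooled fund by 13, which costs Cora their own share of that drop: 4.8/5 × 13 = 12.48.
Net gain = 13 − 12.48 = 0.52. The private return per contributed unit (0.9600) is below 1, so free-riding is indeed the best response regardless of what the others do.

0.52 dollars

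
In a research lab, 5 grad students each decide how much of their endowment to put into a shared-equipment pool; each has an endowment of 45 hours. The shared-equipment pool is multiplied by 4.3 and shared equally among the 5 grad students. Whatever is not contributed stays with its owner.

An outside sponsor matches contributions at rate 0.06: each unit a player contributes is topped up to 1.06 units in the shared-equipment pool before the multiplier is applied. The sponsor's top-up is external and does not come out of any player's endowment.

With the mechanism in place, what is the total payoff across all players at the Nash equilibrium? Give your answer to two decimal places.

225.00 hours

The effective private return is 4.3 × 1.06 / 5 = 0.9116, which is still under 1, so the mechanism doesn't change anyone's dominant strategy: zero contribution.
Everyone keeps their endowment and the group total is 5 × 45 = 225.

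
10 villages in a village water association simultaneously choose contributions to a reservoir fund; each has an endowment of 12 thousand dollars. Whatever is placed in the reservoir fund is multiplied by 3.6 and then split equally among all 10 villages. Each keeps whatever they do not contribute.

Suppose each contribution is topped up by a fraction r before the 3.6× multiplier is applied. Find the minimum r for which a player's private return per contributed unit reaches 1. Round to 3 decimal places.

With matching at rate r, one contributed unit becomes (1 + r) in the reservoir fund and returns 3.6 × (1 + r) / 10 to the contributor.
Setting this equal to 1: 1 + r = 10/3.6 = 2.7778.
So the minimum matching rate is r = 2.7778 − 1 = 1.778.

1.778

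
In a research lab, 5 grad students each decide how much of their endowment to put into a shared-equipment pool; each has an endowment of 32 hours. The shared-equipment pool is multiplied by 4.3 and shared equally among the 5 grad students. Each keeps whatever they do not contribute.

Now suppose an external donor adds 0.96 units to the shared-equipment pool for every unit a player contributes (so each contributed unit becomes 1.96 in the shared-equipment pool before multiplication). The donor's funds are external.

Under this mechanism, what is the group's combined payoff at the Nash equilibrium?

Under the mechanism each unit contributed yields 4.3 × 1.96 / 5 = 1.6856 back to its contributor per unit of net cost, which exceeds 1, making full contribution the dominant choice for everyone.
So the Nash equilibrium is full contribution by all 5; the group earns 4.3 × 1.96 × 160 = 1348.48.

1348.48 hours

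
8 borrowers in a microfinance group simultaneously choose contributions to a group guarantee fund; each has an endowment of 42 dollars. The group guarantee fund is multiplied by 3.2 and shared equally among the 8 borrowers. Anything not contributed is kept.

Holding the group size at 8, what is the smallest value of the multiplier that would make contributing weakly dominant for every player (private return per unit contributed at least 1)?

A contributed unit returns (multiplier)/8 to its contributor.
This reaches 1 exactly when the multiplier is 8.

8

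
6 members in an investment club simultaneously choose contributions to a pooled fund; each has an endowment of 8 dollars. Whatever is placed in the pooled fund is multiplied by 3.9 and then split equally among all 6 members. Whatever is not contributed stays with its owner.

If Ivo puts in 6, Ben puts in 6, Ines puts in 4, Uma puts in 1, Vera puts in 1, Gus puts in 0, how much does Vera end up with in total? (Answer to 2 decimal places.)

18.70 dollars

Total contributed: 6 + 6 + 4 + 1 + 1 + 0 = 18.
Each receives 3.9 × 18 / 6 = 11.70 from the pooled fund.
Vera keeps 8 − 1 = 7, so Vera's payoff is 7 + 11.70 = 18.70.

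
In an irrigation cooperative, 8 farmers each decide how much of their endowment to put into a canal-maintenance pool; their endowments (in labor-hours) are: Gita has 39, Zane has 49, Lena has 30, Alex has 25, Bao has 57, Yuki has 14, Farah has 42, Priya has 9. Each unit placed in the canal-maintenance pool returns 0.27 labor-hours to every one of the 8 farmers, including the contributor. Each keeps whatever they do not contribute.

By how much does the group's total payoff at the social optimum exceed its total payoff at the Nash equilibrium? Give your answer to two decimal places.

307.40 labor-hours

The private return per contributed unit is 0.27 < 1 for everyone, so the Nash equilibrium is zero contribution and the group total is Σ E_j = 39 + 49 + 30 + 25 + 57 + 14 + 42 + 9 = 265.
Each contributed unit returns 2.160 to the group, so the social optimum is full contribution by everyone: group total = 2.160 × 265 = 572.40.
Efficiency loss = (2.160 − 1) × 265 = 307.40.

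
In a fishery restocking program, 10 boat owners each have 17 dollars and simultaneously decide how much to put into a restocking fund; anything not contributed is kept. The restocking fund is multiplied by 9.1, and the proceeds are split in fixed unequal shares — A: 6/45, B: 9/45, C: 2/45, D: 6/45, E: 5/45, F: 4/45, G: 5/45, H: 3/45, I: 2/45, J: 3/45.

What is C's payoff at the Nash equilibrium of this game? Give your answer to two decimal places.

51.38 dollars

For player j, contributing a unit is worthwhile iff 9.1 × (j's share) ≥ 1, i.e. iff j's share is at least 0.1099.
A, B, D, E and G clear that bar, contributing 17 each; the remaining 5 contribute 0. Total contributed: 85.
C keeps 17 and receives 9.1 × 85 × 2/45 = 34.38 from the restocking fund, for a payoff of 51.38.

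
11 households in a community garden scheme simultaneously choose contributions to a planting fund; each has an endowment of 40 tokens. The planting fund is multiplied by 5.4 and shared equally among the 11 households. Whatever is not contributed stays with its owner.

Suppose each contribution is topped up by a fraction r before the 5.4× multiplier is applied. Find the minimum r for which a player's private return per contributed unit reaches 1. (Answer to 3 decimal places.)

With matching at rate r, one contributed unit becomes (1 + r) in the planting fund and returns 5.4 × (1 + r) / 11 to the contributor.
Setting this equal to 1: 1 + r = 11/5.4 = 2.0370.
So the minimum matching rate is r = 2.0370 − 1 = 1.037.

1.037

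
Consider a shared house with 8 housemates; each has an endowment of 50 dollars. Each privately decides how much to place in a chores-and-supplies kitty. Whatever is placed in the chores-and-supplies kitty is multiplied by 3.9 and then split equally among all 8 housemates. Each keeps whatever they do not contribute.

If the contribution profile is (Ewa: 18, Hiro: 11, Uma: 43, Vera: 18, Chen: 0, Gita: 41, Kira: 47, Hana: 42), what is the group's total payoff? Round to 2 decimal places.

1038.00 dollars

Total contributed: 18 + 11 + 43 + 18 + 0 + 41 + 47 + 42 = 220; total kept: 8 × 50 − 220 = 180.
The chores-and-supplies kitty pays out 3.9 × 220 = 858.00 in aggregate.
Group total = 180 + 858.00 = 1038.00.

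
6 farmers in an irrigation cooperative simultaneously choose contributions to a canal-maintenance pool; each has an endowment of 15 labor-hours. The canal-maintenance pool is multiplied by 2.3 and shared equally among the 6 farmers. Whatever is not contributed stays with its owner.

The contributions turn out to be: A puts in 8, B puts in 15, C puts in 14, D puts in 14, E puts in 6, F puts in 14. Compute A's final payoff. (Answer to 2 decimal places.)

Total contributed: 8 + 15 + 14 + 14 + 6 + 14 = 71.
Each receives 2.3 × 71 / 6 = 27.22 from the canal-maintenance pool.
A keeps 15 − 8 = 7, so A's payoff is 7 + 27.22 = 34.22.

34.22 labor-hours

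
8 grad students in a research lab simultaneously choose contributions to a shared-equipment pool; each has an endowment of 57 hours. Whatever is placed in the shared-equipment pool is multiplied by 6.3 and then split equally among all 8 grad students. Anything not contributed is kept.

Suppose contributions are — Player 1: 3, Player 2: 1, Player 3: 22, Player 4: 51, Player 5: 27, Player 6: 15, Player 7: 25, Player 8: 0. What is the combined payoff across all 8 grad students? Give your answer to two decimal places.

1219.20 hours

Total contributed: 3 + 1 + 22 + 51 + 27 + 15 + 25 + 0 = 144; total kept: 8 × 57 − 144 = 312.
The shared-equipment pool pays out 6.3 × 144 = 907.20 in aggregate.
Group total = 312 + 907.20 = 1219.20.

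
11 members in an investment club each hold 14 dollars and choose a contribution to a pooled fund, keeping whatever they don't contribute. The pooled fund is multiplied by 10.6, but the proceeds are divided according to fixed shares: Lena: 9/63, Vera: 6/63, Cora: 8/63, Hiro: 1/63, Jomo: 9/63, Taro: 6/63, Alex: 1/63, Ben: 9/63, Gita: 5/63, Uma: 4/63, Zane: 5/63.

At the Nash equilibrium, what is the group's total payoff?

Each unit j contributes comes back to j as 10.6 × (j's share), so j prefers to contribute only if that share exceeds 1/10.6 = 0.0943; otherwise keeping the unit dominates.
The shares above 0.0943 belong to Lena, Vera, Cora, Jomo, Taro and Ben, contributing 14 each; the remaining 5 contribute 0. Total contributed: 84.
The pooled fund pays out 10.6 × 84 = 890.40 in total (split across the unequal shares, but the aggregate is all that matters for the group sum).
The 5 free-riders keep 14 each, adding 70. Group total = 70 + 890.40 = 960.40.

960.40 dollars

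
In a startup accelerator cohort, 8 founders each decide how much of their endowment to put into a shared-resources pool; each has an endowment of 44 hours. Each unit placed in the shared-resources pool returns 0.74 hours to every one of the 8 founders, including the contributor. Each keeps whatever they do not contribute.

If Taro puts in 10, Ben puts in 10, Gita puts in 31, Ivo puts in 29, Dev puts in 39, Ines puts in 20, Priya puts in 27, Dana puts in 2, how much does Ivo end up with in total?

Total contributed: 10 + 10 + 31 + 29 + 39 + 20 + 27 + 2 = 168.
Each receives 0.74 × 168 = 124.32 from the shared-resources pool.
Ivo keeps 44 − 29 = 15, so Ivo's payoff is 15 + 124.32 = 139.32.

139.32 hours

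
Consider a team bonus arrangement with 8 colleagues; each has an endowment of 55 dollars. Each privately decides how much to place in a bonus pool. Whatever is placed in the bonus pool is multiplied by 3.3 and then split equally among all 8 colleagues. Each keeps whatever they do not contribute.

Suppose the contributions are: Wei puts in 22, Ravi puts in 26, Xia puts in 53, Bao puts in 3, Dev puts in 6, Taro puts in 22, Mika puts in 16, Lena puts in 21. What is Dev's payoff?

118.71 dollars

Total contributed: 22 + 26 + 53 + 3 + 6 + 22 + 16 + 21 = 169.
Each receives 3.3 × 169 / 8 = 69.71 from the bonus pool.
Dev keeps 55 − 6 = 49, so Dev's payoff is 49 + 69.71 = 118.71.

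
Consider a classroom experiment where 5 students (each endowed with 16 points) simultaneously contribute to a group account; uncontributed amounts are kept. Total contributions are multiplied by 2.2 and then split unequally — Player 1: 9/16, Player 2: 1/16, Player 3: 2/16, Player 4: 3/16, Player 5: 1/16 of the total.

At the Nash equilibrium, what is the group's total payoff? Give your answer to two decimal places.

99.20 points

Player j's private return per contributed unit is 2.2 × (j's share). Contributing is weakly dominant for j when that share is at least 1/2.2 = 0.4545, and contributing 0 is dominant otherwise.
The only share above 0.4545 is Player 1's 9/16, contributing 16; the remaining 4 contribute 0. Total contributed: 16.
The group account pays out 2.2 × 16 = 35.20 in total (split across the unequal shares, but the aggregate is all that matters for the group sum).
The 4 free-riders keep 16 each, adding 64. Group total = 64 + 35.20 = 99.20.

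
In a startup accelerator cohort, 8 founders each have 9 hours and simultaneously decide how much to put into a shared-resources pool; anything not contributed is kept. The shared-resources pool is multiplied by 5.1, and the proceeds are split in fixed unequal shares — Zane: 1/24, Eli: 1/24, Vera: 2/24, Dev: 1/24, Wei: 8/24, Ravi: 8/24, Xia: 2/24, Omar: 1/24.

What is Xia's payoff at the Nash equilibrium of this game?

16.65 hours

A player with share s gets back 5.1·s per unit contributed, so full contribution is dominant for anyone with s > 1/5.1 = 0.1961 and zero contribution is dominant for anyone below.
Wei and Ravi clear that bar, contributing 9 each; the remaining 6 contribute 0. Total contributed: 18.
Xia keeps 9 and receives 5.1 × 18 × 2/24 = 7.65 from the shared-resources pool, for a payoff of 16.65.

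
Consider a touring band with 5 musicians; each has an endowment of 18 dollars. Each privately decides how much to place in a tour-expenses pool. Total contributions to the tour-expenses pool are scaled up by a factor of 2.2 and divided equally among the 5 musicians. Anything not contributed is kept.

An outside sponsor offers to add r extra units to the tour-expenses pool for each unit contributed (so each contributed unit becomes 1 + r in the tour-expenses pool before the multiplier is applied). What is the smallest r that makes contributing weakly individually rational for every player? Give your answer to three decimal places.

1.273

With matching at rate r, one contributed unit becomes (1 + r) in the tour-expenses pool and returns 2.2 × (1 + r) / 5 to the contributor.
Setting this equal to 1: 1 + r = 5/2.2 = 2.2727.
So the minimum matching rate is r = 2.2727 − 1 = 1.273.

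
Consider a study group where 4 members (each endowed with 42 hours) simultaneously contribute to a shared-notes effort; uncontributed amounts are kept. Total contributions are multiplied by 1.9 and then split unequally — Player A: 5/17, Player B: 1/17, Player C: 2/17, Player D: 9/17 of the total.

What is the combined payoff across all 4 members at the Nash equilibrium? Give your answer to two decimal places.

Each unit j contributes comes back to j as 1.9 × (j's share), so j prefers to contribute only if that share exceeds 1/1.9 = 0.5263; otherwise keeping the unit dominates.
Only Player D (9/17) clears that bar, contributing 42; the remaining 3 contribute 0. Total contributed: 42.
The shared-notes effort pays out 1.9 × 42 = 79.80 in total (split across the unequal shares, but the aggregate is all that matters for the group sum).
The 3 free-riders keep 42 each, adding 126. Group total = 126 + 79.80 = 205.80.

205.80 hours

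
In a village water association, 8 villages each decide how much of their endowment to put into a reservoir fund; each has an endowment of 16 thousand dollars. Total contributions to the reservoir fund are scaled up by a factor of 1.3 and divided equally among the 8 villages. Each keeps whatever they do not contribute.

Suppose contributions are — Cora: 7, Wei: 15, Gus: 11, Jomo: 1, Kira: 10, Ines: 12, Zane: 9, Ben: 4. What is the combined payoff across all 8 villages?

Total contributed: 7 + 15 + 11 + 1 + 10 + 12 + 9 + 4 = 69; total kept: 8 × 16 − 69 = 59.
The reservoir fund pays out 1.3 × 69 = 89.70 in aggregate.
Group total = 59 + 89.70 = 148.70.

148.70 thousand dollars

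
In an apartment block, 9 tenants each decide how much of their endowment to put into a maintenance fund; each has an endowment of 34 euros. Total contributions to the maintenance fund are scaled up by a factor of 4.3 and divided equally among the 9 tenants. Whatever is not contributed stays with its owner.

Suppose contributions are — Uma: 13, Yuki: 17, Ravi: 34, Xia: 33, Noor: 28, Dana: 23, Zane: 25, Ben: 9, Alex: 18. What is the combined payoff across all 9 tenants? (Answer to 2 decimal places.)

966.00 euros

Total contributed: 13 + 17 + 34 + 33 + 28 + 23 + 25 + 9 + 18 = 200; total kept: 9 × 34 − 200 = 106.
The maintenance fund pays out 4.3 × 200 = 860.00 in aggregate.
Group total = 106 + 860.00 = 966.00.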